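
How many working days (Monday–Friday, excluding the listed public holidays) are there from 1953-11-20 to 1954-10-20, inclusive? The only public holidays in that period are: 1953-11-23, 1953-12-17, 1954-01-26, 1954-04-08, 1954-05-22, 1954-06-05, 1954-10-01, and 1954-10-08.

233

1953-11-20 is a Friday.
The range spans 335 days (inclusive of both endpoints).
335 = 7 × 47 + 6, so there are 47 full weeks plus 6 extra days.
Each full week contributes 5 weekdays (Mon–Fri): 47 × 5 = 235.
The 6 extra days are Fri, Sat, Sun, Mon, Tue, Wed — 4 of them qualify.
Total: 235 + 4 = 239.
Holidays: 1953-11-23 (Mon); 1953-12-17 (Thu); 1954-01-26 (Tue); 1954-04-08 (Thu); 1954-05-22 (Sat); 1954-06-05 (Sat); 1954-10-01 (Fri); 1954-10-08 (Fri).
6 of the 8 holidays fall on weekdays; the rest are weekends and were already excluded.
Business days: 239 − 6 = 233.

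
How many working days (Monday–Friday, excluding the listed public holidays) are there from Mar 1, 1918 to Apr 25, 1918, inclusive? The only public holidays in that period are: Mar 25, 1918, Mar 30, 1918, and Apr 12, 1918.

Mar 1, 1918 is a Friday.
From Mar 1, 1918 to Apr 25, 1918 is 56 days inclusive.
56 = 7 × 8, so the span is exactly 8 full weeks.
Each full week contributes 5 weekdays (Mon–Fri): 8 × 5 = 40.
Holidays: Mar 25, 1918 (Mon); Mar 30, 1918 (Sat); Apr 12, 1918 (Fri).
2 of the 3 holidays fall on weekdays; the rest are weekends and were already excluded.
Business days: 40 − 2 = 38.

38 working days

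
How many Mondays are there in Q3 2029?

13

July 1, 2029 is a Sunday.
That's 92 days from start to end, counting both.
92 = 7 × 13 + 1, so there are 13 full weeks plus 1 extra day.
Each full week contributes one Monday: 13 so far.
The 1 extra day is Sun — none qualify.
Total: 13 + 0 = 13.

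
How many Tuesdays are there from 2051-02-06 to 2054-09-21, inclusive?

189 Tuesdays

2051-02-06 is a Monday.
That's 1324 days from start to end, counting both.
1324 = 7 × 189 + 1, so there are 189 full weeks plus 1 extra day.
Each full week contributes one Tuesday: 189 so far.
The 1 extra day is Mon — none qualify.
Total: 189 + 0 = 189.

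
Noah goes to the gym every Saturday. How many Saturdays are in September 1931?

Sep 1, 1931 is a Tuesday.
That's 30 days from start to end, counting both.
30 = 7 × 4 + 2, so there are 4 full weeks plus 2 extra days.
Each full week contributes one Saturday: 4 so far.
The 2 extra days are Tuesday, Wednesday — none qualify.
Total: 4 + 0 = 4.

4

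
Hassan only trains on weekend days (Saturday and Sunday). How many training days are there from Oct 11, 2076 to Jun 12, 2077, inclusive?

70

Oct 11, 2076 is a Sunday.
That's 245 days from start to end, counting both.
245 = 7 × 35, so the span is exactly 35 full weeks.
Each full week contributes 2 weekend days (Sat, Sun): 35 × 2 = 70.
Total: 70.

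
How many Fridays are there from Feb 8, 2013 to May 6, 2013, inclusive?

13

Feb 8, 2013 is a Friday.
From Feb 8, 2013 to May 6, 2013 is 88 days inclusive.
88 = 7 × 12 + 4, so there are 12 full weeks plus 4 extra days.
Each full week contributes one Friday: 12 so far.
The 4 extra days are Friday, Saturday, Sunday, Monday — 1 of them qualifies.
Total: 12 + 1 = 13.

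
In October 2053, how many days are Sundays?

October 1, 2053 is a Wednesday.
From October 1, 2053 to October 31, 2053 is 31 days inclusive.
31 = 7 × 4 + 3, so there are 4 full weeks plus 3 extra days.
Each full week contributes one Sunday: 4 so far.
The 3 extra days are Wednesday, Thursday, Friday — none qualify.
Total: 4 + 0 = 4.

4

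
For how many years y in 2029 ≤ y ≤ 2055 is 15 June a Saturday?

4

Day of week of June 15 in each year:
2029: Fri, 2030: Sat ✓, 2031: Sun, 2032: Tue, 2033: Wed, 2034: Thu, 2035: Fri, 2036: Sun, 2037: Mon, 2038: Tue, 2039: Wed, 2040: Fri, 2041: Sat ✓, 2042: Sun, 2043: Mon, 2044: Wed, 2045: Thu, 2046: Fri, 2047: Sat ✓, 2048: Mon, 2049: Tue, 2050: Wed, 2051: Thu, 2052: Sat ✓, 2053: Sun, 2054: Mon, 2055: Tue
Saturdays: 2030, 2041, 2047, 2052.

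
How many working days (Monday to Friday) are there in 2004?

2004-01-01 is a Thursday.
That's 366 days from start to end, counting both.
366 = 7 × 52 + 2, so there are 52 full weeks plus 2 extra days.
Each full week contributes 5 weekdays (Mon–Fri): 52 × 5 = 260.
The 2 extra days are Thu, Fri — 2 of them qualify.
Total: 260 + 2 = 262.

262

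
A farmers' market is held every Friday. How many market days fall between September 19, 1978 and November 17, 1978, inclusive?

9 Fridays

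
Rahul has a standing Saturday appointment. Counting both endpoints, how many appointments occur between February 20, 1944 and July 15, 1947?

177 Saturdays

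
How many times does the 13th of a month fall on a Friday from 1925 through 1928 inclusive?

Friday-the-13ths by year:
1925: Feb, Mar, Nov
1926: Aug
1927: May
1928: Jan, Apr, Jul

8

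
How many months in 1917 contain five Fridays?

4

A month has five Fridays exactly when Friday falls within its first (length − 28) days.
Jan: 31 days, starts Mon → 5 of Mon, Tue, Wed
Feb: 28 days, starts Thu → 5 of (none)
Mar: 31 days, starts Thu → 5 of Thu, Fri, Sat ✓
Apr: 30 days, starts Sun → 5 of Sun, Mon
May: 31 days, starts Tue → 5 of Tue, Wed, Thu
Jun: 30 days, starts Fri → 5 of Fri, Sat ✓
Jul: 31 days, starts Sun → 5 of Sun, Mon, Tue
Aug: 31 days, starts Wed → 5 of Wed, Thu, Fri ✓
Sep: 30 days, starts Sat → 5 of Sat, Sun
Oct: 31 days, starts Mon → 5 of Mon, Tue, Wed
Nov: 30 days, starts Thu → 5 of Thu, Fri ✓
Dec: 31 days, starts Sat → 5 of Sat, Sun, Mon
Months with five Fridays: Mar, Jun, Aug, Nov.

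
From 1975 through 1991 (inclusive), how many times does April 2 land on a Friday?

2

Day of week of April 2 in each year:
1975: Wed, 1976: Fri ✓, 1977: Sat, 1978: Sun, 1979: Mon, 1980: Wed, 1981: Thu, 1982: Fri ✓, 1983: Sat, 1984: Mon, 1985: Tue, 1986: Wed, 1987: Thu, 1988: Sat, 1989: Sun, 1990: Mon, 1991: Tue
Fridays: 1976, 1982.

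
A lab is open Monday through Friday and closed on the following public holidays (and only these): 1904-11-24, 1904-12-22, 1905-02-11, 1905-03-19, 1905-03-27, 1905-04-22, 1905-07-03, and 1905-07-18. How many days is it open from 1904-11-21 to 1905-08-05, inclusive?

1904-11-21 is a Monday.
The range spans 258 days (inclusive of both endpoints).
258 = 7 × 36 + 6, so there are 36 full weeks plus 6 extra days.
Each full week contributes 5 weekdays (Mon–Fri): 36 × 5 = 180.
The 6 extra days are Monday, Tuesday, Wednesday, Thursday, Friday, Saturday — 5 of them qualify.
Total: 180 + 5 = 185.
Holidays: 1904-11-24 (Thu); 1904-12-22 (Thu); 1905-02-11 (Sat); 1905-03-19 (Sun); 1905-03-27 (Mon); 1905-04-22 (Sat); 1905-07-03 (Mon); 1905-07-18 (Tue).
5 of the 8 holidays fall on weekdays; the rest are weekends and were already excluded.
Business days: 185 − 5 = 180.

180 working days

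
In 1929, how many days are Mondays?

1 January 1929 is a Tuesday.
The range spans 365 days (inclusive of both endpoints).
365 = 7 × 52 + 1, so there are 52 full weeks plus 1 extra day.
Each full week contributes one Monday: 52 so far.
The 1 extra day is Tuesday — none qualify.
Total: 52 + 0 = 52.

52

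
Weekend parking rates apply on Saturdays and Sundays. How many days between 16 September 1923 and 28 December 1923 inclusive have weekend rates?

29

16 September 1923 is a Sunday.
The range spans 104 days (inclusive of both endpoints).
104 = 7 × 14 + 6, so there are 14 full weeks plus 6 extra days.
Each full week contributes 2 weekend days (Sat, Sun): 14 × 2 = 28.
The 6 extra days are Sun, Mon, Tue, Wed, Thu, Fri — 1 of them qualifies.
Total: 28 + 1 = 29.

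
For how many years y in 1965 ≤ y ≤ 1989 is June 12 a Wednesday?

3

Day of week of June 12 in each year:
1965: Sat, 1966: Sun, 1967: Mon, 1968: Wed ✓, 1969: Thu, 1970: Fri, 1971: Sat, 1972: Mon, 1973: Tue, 1974: Wed ✓, 1975: Thu, 1976: Sat, 1977: Sun, 1978: Mon, 1979: Tue, 1980: Thu, 1981: Fri, 1982: Sat, 1983: Sun, 1984: Tue, 1985: Wed ✓, 1986: Thu, 1987: Fri, 1988: Sun, 1989: Mon
Wednesdays: 1968, 1974, 1985.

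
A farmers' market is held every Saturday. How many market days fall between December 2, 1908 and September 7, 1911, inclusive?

December 2, 1908 is a Wednesday.
From December 2, 1908 to September 7, 1911 is 1010 days inclusive.
1010 = 7 × 144 + 2, so there are 144 full weeks plus 2 extra days.
Each full week contributes one Saturday: 144 so far.
The 2 extra days are Wed, Thu — none qualify.
Total: 144 + 0 = 144.

144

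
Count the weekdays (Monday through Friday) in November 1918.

1918-11-01 is a Friday.
From 1918-11-01 to 1918-11-30 is 30 days inclusive.
30 = 7 × 4 + 2, so there are 4 full weeks plus 2 extra days.
Each full week contributes 5 weekdays (Mon–Fri): 4 × 5 = 20.
The 2 extra days are Friday, Saturday — 1 of them qualifies.
Total: 20 + 1 = 21.

21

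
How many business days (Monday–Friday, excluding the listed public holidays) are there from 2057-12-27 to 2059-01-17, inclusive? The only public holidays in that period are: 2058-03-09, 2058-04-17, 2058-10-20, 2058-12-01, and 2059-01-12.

276

2057-12-27 is a Thursday.
The range spans 387 days (inclusive of both endpoints).
387 = 7 × 55 + 2, so there are 55 full weeks plus 2 extra days.
Each full week contributes 5 weekdays (Mon–Fri): 55 × 5 = 275.
The 2 extra days are Thursday, Friday — 2 of them qualify.
Total: 275 + 2 = 277.
Holidays: 2058-03-09 (Sat); 2058-04-17 (Wed); 2058-10-20 (Sun); 2058-12-01 (Sun); 2059-01-12 (Sun).
1 of the 5 holidays fall on weekdays; the rest are weekends and were already excluded.
Business days: 277 − 1 = 276.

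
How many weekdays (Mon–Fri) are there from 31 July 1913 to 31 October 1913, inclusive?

31 July 1913 is a Thursday.
The range spans 93 days (inclusive of both endpoints).
93 = 7 × 13 + 2, so there are 13 full weeks plus 2 extra days.
Each full week contributes 5 weekdays (Mon–Fri): 13 × 5 = 65.
The 2 extra days are Thu, Fri — 2 of them qualify.
Total: 65 + 2 = 67.

67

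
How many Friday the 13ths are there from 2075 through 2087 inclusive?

Friday-the-13ths by year:
2075: Sep, Dec
2076: Mar, Nov
2077: Aug
2078: May
2079: Jan, Oct
2080: Sep, Dec
2081: Jun
2082: Feb, Mar, Nov
2083: Aug
2084: Oct
2085: Apr, Jul
2086: Sep, Dec
2087: Jun

21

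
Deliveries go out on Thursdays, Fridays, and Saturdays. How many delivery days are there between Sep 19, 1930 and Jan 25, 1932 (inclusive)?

212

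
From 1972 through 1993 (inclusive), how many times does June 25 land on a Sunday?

Day of week of June 25 in each year:
1972: Sun ✓, 1973: Mon, 1974: Tue, 1975: Wed, 1976: Fri, 1977: Sat, 1978: Sun ✓, 1979: Mon, 1980: Wed, 1981: Thu, 1982: Fri, 1983: Sat, 1984: Mon, 1985: Tue, 1986: Wed, 1987: Thu, 1988: Sat, 1989: Sun ✓, 1990: Mon, 1991: Tue, 1992: Thu, 1993: Fri
Sundays: 1972, 1978, 1989.

3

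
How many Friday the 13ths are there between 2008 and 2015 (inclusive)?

15

Friday-the-13ths by year:
2008: Jun
2009: Feb, Mar, Nov
2010: Aug
2011: May
2012: Jan, Apr, Jul
2013: Sep, Dec
2014: Jun
2015: Feb, Mar, Nov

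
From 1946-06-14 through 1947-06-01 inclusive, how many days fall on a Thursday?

1946-06-14 is a Friday.
From 1946-06-14 to 1947-06-01 is 353 days inclusive.
353 = 7 × 50 + 3, so there are 50 full weeks plus 3 extra days.
Each full week contributes one Thursday: 50 so far.
The 3 extra days are Friday, Saturday, Sunday — none qualify.
Total: 50 + 0 = 50.

50 Thursdays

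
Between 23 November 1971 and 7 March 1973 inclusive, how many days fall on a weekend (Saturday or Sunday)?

23 November 1971 is a Tuesday.
From 23 November 1971 to 7 March 1973 is 471 days inclusive.
471 = 7 × 67 + 2, so there are 67 full weeks plus 2 extra days.
Each full week contributes 2 weekend days (Sat, Sun): 67 × 2 = 134.
The 2 extra days are Tue, Wed — none qualify.
Total: 134 + 0 = 134.

134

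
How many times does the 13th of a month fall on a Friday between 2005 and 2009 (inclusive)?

9

Friday-the-13ths by year:
2005: May
2006: Jan, Oct
2007: Apr, Jul
2008: Jun
2009: Feb, Mar, Nov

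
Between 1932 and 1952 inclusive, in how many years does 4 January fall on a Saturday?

3

Day of week of January 4 in each year:
1932: Mon, 1933: Wed, 1934: Thu, 1935: Fri, 1936: Sat ✓, 1937: Mon, 1938: Tue, 1939: Wed, 1940: Thu, 1941: Sat ✓, 1942: Sun, 1943: Mon, 1944: Tue, 1945: Thu, 1946: Fri, 1947: Sat ✓, 1948: Sun, 1949: Tue, 1950: Wed, 1951: Thu, 1952: Fri
Saturdays: 1936, 1941, 1947.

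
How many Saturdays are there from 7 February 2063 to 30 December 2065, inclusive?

151 Saturdays

7 February 2063 is a Wednesday.
That's 1058 days from start to end, counting both.
1058 = 7 × 151 + 1, so there are 151 full weeks plus 1 extra day.
Each full week contributes one Saturday: 151 so far.
The 1 extra day is Wednesday — none qualify.
Total: 151 + 0 = 151.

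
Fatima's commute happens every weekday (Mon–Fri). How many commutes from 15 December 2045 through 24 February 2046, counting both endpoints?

51 weekdays

15 December 2045 is a Friday.
That's 72 days from start to end, counting both.
72 = 7 × 10 + 2, so there are 10 full weeks plus 2 extra days.
Each full week contributes 5 weekdays (Mon–Fri): 10 × 5 = 50.
The 2 extra days are Friday, Saturday — 1 of them qualifies.
Total: 50 + 1 = 51.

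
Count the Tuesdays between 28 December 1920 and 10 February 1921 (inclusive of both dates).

28 December 1920 is a Tuesday.
The range spans 45 days (inclusive of both endpoints).
45 = 7 × 6 + 3, so there are 6 full weeks plus 3 extra days.
Each full week contributes one Tuesday: 6 so far.
The 3 extra days are Tue, Wed, Thu — 1 of them qualifies.
Total: 6 + 1 = 7.

7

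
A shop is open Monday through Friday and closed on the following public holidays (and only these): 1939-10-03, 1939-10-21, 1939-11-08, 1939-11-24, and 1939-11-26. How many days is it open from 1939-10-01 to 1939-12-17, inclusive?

1939-10-01 is a Sunday.
The range spans 78 days (inclusive of both endpoints).
78 = 7 × 11 + 1, so there are 11 full weeks plus 1 extra day.
Each full week contributes 5 weekdays (Mon–Fri): 11 × 5 = 55.
The 1 extra day is Sun — none qualify.
Total: 55 + 0 = 55.
Holidays: 1939-10-03 (Tue); 1939-10-21 (Sat); 1939-11-08 (Wed); 1939-11-24 (Fri); 1939-11-26 (Sun).
3 of the 5 holidays fall on weekdays; the rest are weekends and were already excluded.
Business days: 55 − 3 = 52.

52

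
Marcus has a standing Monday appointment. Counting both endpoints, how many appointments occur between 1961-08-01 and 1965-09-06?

214 Mondays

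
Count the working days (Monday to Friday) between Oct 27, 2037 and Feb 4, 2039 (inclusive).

Oct 27, 2037 is a Tuesday.
The range spans 466 days (inclusive of both endpoints).
466 = 7 × 66 + 4, so there are 66 full weeks plus 4 extra days.
Each full week contributes 5 weekdays (Mon–Fri): 66 × 5 = 330.
The 4 extra days are Tuesday, Wednesday, Thursday, Friday — 4 of them qualify.
Total: 330 + 4 = 334.

334 weekdays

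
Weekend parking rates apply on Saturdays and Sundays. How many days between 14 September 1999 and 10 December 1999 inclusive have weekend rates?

14 September 1999 is a Tuesday.
The range spans 88 days (inclusive of both endpoints).
88 = 7 × 12 + 4, so there are 12 full weeks plus 4 extra days.
Each full week contributes 2 weekend days (Sat, Sun): 12 × 2 = 24.
The 4 extra days are Tue, Wed, Thu, Fri — none qualify.
Total: 24 + 0 = 24.

24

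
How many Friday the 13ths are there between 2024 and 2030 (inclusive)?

12

Friday-the-13ths by year:
2024: Sep, Dec
2025: Jun
2026: Feb, Mar, Nov
2027: Aug
2028: Oct
2029: Apr, Jul
2030: Sep, Dec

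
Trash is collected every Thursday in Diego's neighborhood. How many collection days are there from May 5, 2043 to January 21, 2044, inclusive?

May 5, 2043 is a Tuesday.
From May 5, 2043 to January 21, 2044 is 262 days inclusive.
262 = 7 × 37 + 3, so there are 37 full weeks plus 3 extra days.
Each full week contributes one Thursday: 37 so far.
The 3 extra days are Tuesday, Wednesday, Thursday — 1 of them qualifies.
Total: 37 + 1 = 38.

38 Thursdays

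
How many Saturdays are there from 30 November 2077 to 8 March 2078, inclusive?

30 November 2077 is a Tuesday.
That's 99 days from start to end, counting both.
99 = 7 × 14 + 1, so there are 14 full weeks plus 1 extra day.
Each full week contributes one Saturday: 14 so far.
The 1 extra day is Tuesday — none qualify.
Total: 14 + 0 = 14.

14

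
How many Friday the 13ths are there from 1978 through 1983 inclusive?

10

Friday-the-13ths by year:
1978: Jan, Oct
1979: Apr, Jul
1980: Jun
1981: Feb, Mar, Nov
1982: Aug
1983: May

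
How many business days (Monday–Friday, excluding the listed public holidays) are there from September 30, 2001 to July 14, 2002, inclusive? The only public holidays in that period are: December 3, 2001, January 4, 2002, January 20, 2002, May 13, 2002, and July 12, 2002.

September 30, 2001 is a Sunday.
From September 30, 2001 to July 14, 2002 is 288 days inclusive.
288 = 7 × 41 + 1, so there are 41 full weeks plus 1 extra day.
Each full week contributes 5 weekdays (Mon–Fri): 41 × 5 = 205.
The 1 extra day is Sun — none qualify.
Total: 205 + 0 = 205.
Holidays: December 3, 2001 (Mon); January 4, 2002 (Fri); January 20, 2002 (Sun); May 13, 2002 (Mon); July 12, 2002 (Fri).
4 of the 5 holidays fall on weekdays; the rest are weekends and were already excluded.
Business days: 205 − 4 = 201.

201 business days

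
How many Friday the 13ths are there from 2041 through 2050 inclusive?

Friday-the-13ths by year:
2041: Sep, Dec
2042: Jun
2043: Feb, Mar, Nov
2044: May
2045: Jan, Oct
2046: Apr, Jul
2047: Sep, Dec
2048: Mar, Nov
2049: Aug
2050: May

17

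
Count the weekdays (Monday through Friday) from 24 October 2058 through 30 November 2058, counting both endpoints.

24 October 2058 is a Thursday.
From 24 October 2058 to 30 November 2058 is 38 days inclusive.
38 = 7 × 5 + 3, so there are 5 full weeks plus 3 extra days.
Each full week contributes 5 weekdays (Mon–Fri): 5 × 5 = 25.
The 3 extra days are Thu, Fri, Sat — 2 of them qualify.
Total: 25 + 2 = 27.

27 weekdays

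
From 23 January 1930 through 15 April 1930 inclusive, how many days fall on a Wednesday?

11 Wednesdays

23 January 1930 is a Thursday.
That's 83 days from start to end, counting both.
83 = 7 × 11 + 6, so there are 11 full weeks plus 6 extra days.
Each full week contributes one Wednesday: 11 so far.
The 6 extra days are Thu, Fri, Sat, Sun, Mon, Tue — none qualify.
Total: 11 + 0 = 11.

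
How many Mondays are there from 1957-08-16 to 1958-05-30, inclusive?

1957-08-16 is a Friday.
The range spans 288 days (inclusive of both endpoints).
288 = 7 × 41 + 1, so there are 41 full weeks plus 1 extra day.
Each full week contributes one Monday: 41 so far.
The 1 extra day is Fri — none qualify.
Total: 41 + 0 = 41.

41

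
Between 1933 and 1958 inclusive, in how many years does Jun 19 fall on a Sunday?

3

Day of week of June 19 in each year:
1933: Mon, 1934: Tue, 1935: Wed, 1936: Fri, 1937: Sat, 1938: Sun ✓, 1939: Mon, 1940: Wed, 1941: Thu, 1942: Fri, 1943: Sat, 1944: Mon, 1945: Tue, 1946: Wed, 1947: Thu, 1948: Sat, 1949: Sun ✓, 1950: Mon, 1951: Tue, 1952: Thu, 1953: Fri, 1954: Sat, 1955: Sun ✓, 1956: Tue, 1957: Wed, 1958: Thu
Sundays: 1938, 1949, 1955.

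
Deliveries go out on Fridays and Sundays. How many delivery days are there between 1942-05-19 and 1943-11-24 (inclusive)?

158

1942-05-19 is a Tuesday.
The range spans 555 days (inclusive of both endpoints).
555 = 7 × 79 + 2, so there are 79 full weeks plus 2 extra days.
Each full week contributes 2 days from the set (Fri, Sun): 79 × 2 = 158.
The 2 extra days are Tuesday, Wednesday — none qualify.
Total: 158 + 0 = 158.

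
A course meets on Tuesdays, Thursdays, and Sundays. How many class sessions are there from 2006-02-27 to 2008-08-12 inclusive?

385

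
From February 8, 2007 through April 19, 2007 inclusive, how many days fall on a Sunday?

February 8, 2007 is a Thursday.
The range spans 71 days (inclusive of both endpoints).
71 = 7 × 10 + 1, so there are 10 full weeks plus 1 extra day.
Each full week contributes one Sunday: 10 so far.
The 1 extra day is Thu — none qualify.
Total: 10 + 0 = 10.

10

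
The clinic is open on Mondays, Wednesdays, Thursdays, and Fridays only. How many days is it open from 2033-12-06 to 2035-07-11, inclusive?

2033-12-06 is a Tuesday.
That's 583 days from start to end, counting both.
583 = 7 × 83 + 2, so there are 83 full weeks plus 2 extra days.
Each full week contributes 4 days from the set (Mon, Wed, Thu, Fri): 83 × 4 = 332.
The 2 extra days are Tuesday, Wednesday — 1 of them qualifies.
Total: 332 + 1 = 333.

333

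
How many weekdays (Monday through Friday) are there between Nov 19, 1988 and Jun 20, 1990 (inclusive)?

Nov 19, 1988 is a Saturday.
The range spans 579 days (inclusive of both endpoints).
579 = 7 × 82 + 5, so there are 82 full weeks plus 5 extra days.
Each full week contributes 5 weekdays (Mon–Fri): 82 × 5 = 410.
The 5 extra days are Saturday, Sunday, Monday, Tuesday, Wednesday — 3 of them qualify.
Total: 410 + 3 = 413.

413 weekdays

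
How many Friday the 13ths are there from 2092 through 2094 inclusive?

Friday-the-13ths by year:
2092: Jun
2093: Feb, Mar, Nov
2094: Aug

5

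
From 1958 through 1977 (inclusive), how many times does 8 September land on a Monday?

Day of week of September 8 in each year:
1958: Mon ✓, 1959: Tue, 1960: Thu, 1961: Fri, 1962: Sat, 1963: Sun, 1964: Tue, 1965: Wed, 1966: Thu, 1967: Fri, 1968: Sun, 1969: Mon ✓, 1970: Tue, 1971: Wed, 1972: Fri, 1973: Sat, 1974: Sun, 1975: Mon ✓, 1976: Wed, 1977: Thu
Mondays: 1958, 1969, 1975.

3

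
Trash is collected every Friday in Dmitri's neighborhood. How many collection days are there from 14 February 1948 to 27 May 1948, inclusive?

14 February 1948 is a Saturday.
From 14 February 1948 to 27 May 1948 is 104 days inclusive.
104 = 7 × 14 + 6, so there are 14 full weeks plus 6 extra days.
Each full week contributes one Friday: 14 so far.
The 6 extra days are Saturday, Sunday, Monday, Tuesday, Wednesday, Thursday — none qualify.
Total: 14 + 0 = 14.

14 Fridays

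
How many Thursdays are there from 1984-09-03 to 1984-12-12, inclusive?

14

1984-09-03 is a Monday.
From 1984-09-03 to 1984-12-12 is 101 days inclusive.
101 = 7 × 14 + 3, so there are 14 full weeks plus 3 extra days.
Each full week contributes one Thursday: 14 so far.
The 3 extra days are Monday, Tuesday, Wednesday — none qualify.
Total: 14 + 0 = 14.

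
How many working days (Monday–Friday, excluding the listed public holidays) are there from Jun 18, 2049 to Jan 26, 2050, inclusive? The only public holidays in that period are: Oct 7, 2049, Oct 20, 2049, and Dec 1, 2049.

Jun 18, 2049 is a Friday.
The range spans 223 days (inclusive of both endpoints).
223 = 7 × 31 + 6, so there are 31 full weeks plus 6 extra days.
Each full week contributes 5 weekdays (Mon–Fri): 31 × 5 = 155.
The 6 extra days are Friday, Saturday, Sunday, Monday, Tuesday, Wednesday — 4 of them qualify.
Total: 155 + 4 = 159.
Holidays: Oct 7, 2049 (Thu); Oct 20, 2049 (Wed); Dec 1, 2049 (Wed).
All 3 holidays fall on weekdays, so subtract 3.
Business days: 159 − 3 = 156.

156 working days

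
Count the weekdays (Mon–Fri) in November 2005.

22 weekdays

2005-11-01 is a Tuesday.
From 2005-11-01 to 2005-11-30 is 30 days inclusive.
30 = 7 × 4 + 2, so there are 4 full weeks plus 2 extra days.
Each full week contributes 5 weekdays (Mon–Fri): 4 × 5 = 20.
The 2 extra days are Tuesday, Wednesday — 2 of them qualify.
Total: 20 + 2 = 22.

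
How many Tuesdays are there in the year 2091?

52

2091-01-01 is a Monday.
The range spans 365 days (inclusive of both endpoints).
365 = 7 × 52 + 1, so there are 52 full weeks plus 1 extra day.
Each full week contributes one Tuesday: 52 so far.
The 1 extra day is Monday — none qualify.
Total: 52 + 0 = 52.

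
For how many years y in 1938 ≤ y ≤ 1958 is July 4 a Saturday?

2

Day of week of July 4 in each year:
1938: Mon, 1939: Tue, 1940: Thu, 1941: Fri, 1942: Sat ✓, 1943: Sun, 1944: Tue, 1945: Wed, 1946: Thu, 1947: Fri, 1948: Sun, 1949: Mon, 1950: Tue, 1951: Wed, 1952: Fri, 1953: Sat ✓, 1954: Sun, 1955: Mon, 1956: Wed, 1957: Thu, 1958: Fri
Saturdays: 1942, 1953.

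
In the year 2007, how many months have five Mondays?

A month has five Mondays exactly when Monday falls within its first (length − 28) days.
Jan: 31 days, starts Mon → 5 of Mon, Tue, Wed ✓
Feb: 28 days, starts Thu → 5 of (none)
Mar: 31 days, starts Thu → 5 of Thu, Fri, Sat
Apr: 30 days, starts Sun → 5 of Sun, Mon ✓
May: 31 days, starts Tue → 5 of Tue, Wed, Thu
Jun: 30 days, starts Fri → 5 of Fri, Sat
Jul: 31 days, starts Sun → 5 of Sun, Mon, Tue ✓
Aug: 31 days, starts Wed → 5 of Wed, Thu, Fri
Sep: 30 days, starts Sat → 5 of Sat, Sun
Oct: 31 days, starts Mon → 5 of Mon, Tue, Wed ✓
Nov: 30 days, starts Thu → 5 of Thu, Fri
Dec: 31 days, starts Sat → 5 of Sat, Sun, Mon ✓
Months with five Mondays: Jan, Apr, Jul, Oct, Dec.

5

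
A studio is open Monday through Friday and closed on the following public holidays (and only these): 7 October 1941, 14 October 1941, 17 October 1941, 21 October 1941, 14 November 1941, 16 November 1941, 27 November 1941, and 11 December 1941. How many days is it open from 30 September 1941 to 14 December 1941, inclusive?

47

30 September 1941 is a Tuesday.
From 30 September 1941 to 14 December 1941 is 76 days inclusive.
76 = 7 × 10 + 6, so there are 10 full weeks plus 6 extra days.
Each full week contributes 5 weekdays (Mon–Fri): 10 × 5 = 50.
The 6 extra days are Tuesday, Wednesday, Thursday, Friday, Saturday, Sunday — 4 of them qualify.
Total: 50 + 4 = 54.
Holidays: 7 October 1941 (Tue); 14 October 1941 (Tue); 17 October 1941 (Fri); 21 October 1941 (Tue); 14 November 1941 (Fri); 16 November 1941 (Sun); 27 November 1941 (Thu); 11 December 1941 (Thu).
7 of the 8 holidays fall on weekdays; the rest are weekends and were already excluded.
Business days: 54 − 7 = 47.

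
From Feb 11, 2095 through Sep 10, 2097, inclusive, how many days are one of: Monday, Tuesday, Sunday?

405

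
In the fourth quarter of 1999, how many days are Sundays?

13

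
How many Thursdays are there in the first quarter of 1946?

13

1946-01-01 is a Tuesday.
The range spans 90 days (inclusive of both endpoints).
90 = 7 × 12 + 6, so there are 12 full weeks plus 6 extra days.
Each full week contributes one Thursday: 12 so far.
The 6 extra days are Tuesday, Wednesday, Thursday, Friday, Saturday, Sunday — 1 of them qualifies.
Total: 12 + 1 = 13.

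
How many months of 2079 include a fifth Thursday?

A month has five Thursdays exactly when Thursday falls within its first (length − 28) days.
Jan: 31 days, starts Sun → 5 of Sun, Mon, Tue
Feb: 28 days, starts Wed → 5 of (none)
Mar: 31 days, starts Wed → 5 of Wed, Thu, Fri ✓
Apr: 30 days, starts Sat → 5 of Sat, Sun
May: 31 days, starts Mon → 5 of Mon, Tue, Wed
Jun: 30 days, starts Thu → 5 of Thu, Fri ✓
Jul: 31 days, starts Sat → 5 of Sat, Sun, Mon
Aug: 31 days, starts Tue → 5 of Tue, Wed, Thu ✓
Sep: 30 days, starts Fri → 5 of Fri, Sat
Oct: 31 days, starts Sun → 5 of Sun, Mon, Tue
Nov: 30 days, starts Wed → 5 of Wed, Thu ✓
Dec: 31 days, starts Fri → 5 of Fri, Sat, Sun
Months with five Thursdays: Mar, Jun, Aug, Nov.

4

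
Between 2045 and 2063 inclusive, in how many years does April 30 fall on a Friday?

Day of week of April 30 in each year:
2045: Sun, 2046: Mon, 2047: Tue, 2048: Thu, 2049: Fri ✓, 2050: Sat, 2051: Sun, 2052: Tue, 2053: Wed, 2054: Thu, 2055: Fri ✓, 2056: Sun, 2057: Mon, 2058: Tue, 2059: Wed, 2060: Fri ✓, 2061: Sat, 2062: Sun, 2063: Mon
Fridays: 2049, 2055, 2060.

3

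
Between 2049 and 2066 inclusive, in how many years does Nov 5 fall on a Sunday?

3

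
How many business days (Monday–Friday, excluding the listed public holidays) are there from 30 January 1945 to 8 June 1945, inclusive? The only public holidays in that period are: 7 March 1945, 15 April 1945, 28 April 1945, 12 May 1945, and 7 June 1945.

30 January 1945 is a Tuesday.
From 30 January 1945 to 8 June 1945 is 130 days inclusive.
130 = 7 × 18 + 4, so there are 18 full weeks plus 4 extra days.
Each full week contributes 5 weekdays (Mon–Fri): 18 × 5 = 90.
The 4 extra days are Tue, Wed, Thu, Fri — 4 of them qualify.
Total: 90 + 4 = 94.
Holidays: 7 March 1945 (Wed); 15 April 1945 (Sun); 28 April 1945 (Sat); 12 May 1945 (Sat); 7 June 1945 (Thu).
2 of the 5 holidays fall on weekdays; the rest are weekends and were already excluded.
Business days: 94 − 2 = 92.

92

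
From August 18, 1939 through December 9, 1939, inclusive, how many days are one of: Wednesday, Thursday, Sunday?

August 18, 1939 is a Friday.
The range spans 114 days (inclusive of both endpoints).
114 = 7 × 16 + 2, so there are 16 full weeks plus 2 extra days.
Each full week contributes 3 days from the set (Wed, Thu, Sun): 16 × 3 = 48.
The 2 extra days are Fri, Sat — none qualify.
Total: 48 + 0 = 48.

48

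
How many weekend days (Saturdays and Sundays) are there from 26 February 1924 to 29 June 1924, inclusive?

36

26 February 1924 is a Tuesday.
From 26 February 1924 to 29 June 1924 is 125 days inclusive.
125 = 7 × 17 + 6, so there are 17 full weeks plus 6 extra days.
Each full week contributes 2 weekend days (Sat, Sun): 17 × 2 = 34.
The 6 extra days are Tuesday, Wednesday, Thursday, Friday, Saturday, Sunday — 2 of them qualify.
Total: 34 + 2 = 36.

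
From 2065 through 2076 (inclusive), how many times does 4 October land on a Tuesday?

Day of week of October 4 in each year:
2065: Sun, 2066: Mon, 2067: Tue ✓, 2068: Thu, 2069: Fri, 2070: Sat, 2071: Sun, 2072: Tue ✓, 2073: Wed, 2074: Thu, 2075: Fri, 2076: Sun
Tuesdays: 2067, 2072.

2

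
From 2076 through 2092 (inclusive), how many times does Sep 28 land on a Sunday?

3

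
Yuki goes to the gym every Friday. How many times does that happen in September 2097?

Sep 1, 2097 is a Sunday.
From Sep 1, 2097 to Sep 30, 2097 is 30 days inclusive.
30 = 7 × 4 + 2, so there are 4 full weeks plus 2 extra days.
Each full week contributes one Friday: 4 so far.
The 2 extra days are Sunday, Monday — none qualify.
Total: 4 + 0 = 4.

4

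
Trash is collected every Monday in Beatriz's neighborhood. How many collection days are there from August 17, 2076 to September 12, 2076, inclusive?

4 Mondays

August 17, 2076 is a Monday.
From August 17, 2076 to September 12, 2076 is 27 days inclusive.
27 = 7 × 3 + 6, so there are 3 full weeks plus 6 extra days.
Each full week contributes one Monday: 3 so far.
The 6 extra days are Monday, Tuesday, Wednesday, Thursday, Friday, Saturday — 1 of them qualifies.
Total: 3 + 1 = 4.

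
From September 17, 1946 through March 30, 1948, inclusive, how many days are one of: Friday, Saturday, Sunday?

240

September 17, 1946 is a Tuesday.
The range spans 561 days (inclusive of both endpoints).
561 = 7 × 80 + 1, so there are 80 full weeks plus 1 extra day.
Each full week contributes 3 days from the set (Fri, Sat, Sun): 80 × 3 = 240.
The 1 extra day is Tue — none qualify.
Total: 240 + 0 = 240.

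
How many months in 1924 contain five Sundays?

4

A month has five Sundays exactly when Sunday falls within its first (length − 28) days.
Jan: 31 days, starts Tue → 5 of Tue, Wed, Thu
Feb: 29 days, starts Fri → 5 of Fri
Mar: 31 days, starts Sat → 5 of Sat, Sun, Mon ✓
Apr: 30 days, starts Tue → 5 of Tue, Wed
May: 31 days, starts Thu → 5 of Thu, Fri, Sat
Jun: 30 days, starts Sun → 5 of Sun, Mon ✓
Jul: 31 days, starts Tue → 5 of Tue, Wed, Thu
Aug: 31 days, starts Fri → 5 of Fri, Sat, Sun ✓
Sep: 30 days, starts Mon → 5 of Mon, Tue
Oct: 31 days, starts Wed → 5 of Wed, Thu, Fri
Nov: 30 days, starts Sat → 5 of Sat, Sun ✓
Dec: 31 days, starts Mon → 5 of Mon, Tue, Wed
Months with five Sundays: Mar, Jun, Aug, Nov.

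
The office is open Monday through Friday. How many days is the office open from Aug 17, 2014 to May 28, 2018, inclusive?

986

Aug 17, 2014 is a Sunday.
From Aug 17, 2014 to May 28, 2018 is 1381 days inclusive.
1381 = 7 × 197 + 2, so there are 197 full weeks plus 2 extra days.
Each full week contributes 5 weekdays (Mon–Fri): 197 × 5 = 985.
The 2 extra days are Sunday, Monday — 1 of them qualifies.
Total: 985 + 1 = 986.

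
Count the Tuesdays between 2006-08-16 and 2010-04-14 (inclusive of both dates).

191

2006-08-16 is a Wednesday.
The range spans 1338 days (inclusive of both endpoints).
1338 = 7 × 191 + 1, so there are 191 full weeks plus 1 extra day.
Each full week contributes one Tuesday: 191 so far.
The 1 extra day is Wed — none qualify.
Total: 191 + 0 = 191.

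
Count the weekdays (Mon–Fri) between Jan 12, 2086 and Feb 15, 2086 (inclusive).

Jan 12, 2086 is a Saturday.
From Jan 12, 2086 to Feb 15, 2086 is 35 days inclusive.
35 = 7 × 5, so the span is exactly 5 full weeks.
Each full week contributes 5 weekdays (Mon–Fri): 5 × 5 = 25.

25 weekdays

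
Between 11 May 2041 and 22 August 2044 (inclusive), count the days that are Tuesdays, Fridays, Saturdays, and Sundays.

686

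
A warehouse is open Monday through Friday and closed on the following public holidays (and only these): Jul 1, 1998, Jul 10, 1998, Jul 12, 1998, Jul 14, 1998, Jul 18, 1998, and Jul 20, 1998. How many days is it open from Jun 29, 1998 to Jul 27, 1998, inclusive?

Jun 29, 1998 is a Monday.
The range spans 29 days (inclusive of both endpoints).
29 = 7 × 4 + 1, so there are 4 full weeks plus 1 extra day.
Each full week contributes 5 weekdays (Mon–Fri): 4 × 5 = 20.
The 1 extra day is Mon — 1 of them qualifies.
Total: 20 + 1 = 21.
Holidays: Jul 1, 1998 (Wed); Jul 10, 1998 (Fri); Jul 12, 1998 (Sun); Jul 14, 1998 (Tue); Jul 18, 1998 (Sat); Jul 20, 1998 (Mon).
4 of the 6 holidays fall on weekdays; the rest are weekends and were already excluded.
Business days: 21 − 4 = 17.

17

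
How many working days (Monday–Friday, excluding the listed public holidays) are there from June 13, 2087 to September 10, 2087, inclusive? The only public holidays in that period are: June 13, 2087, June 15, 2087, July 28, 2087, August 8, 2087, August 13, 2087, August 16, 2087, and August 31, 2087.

June 13, 2087 is a Friday.
From June 13, 2087 to September 10, 2087 is 90 days inclusive.
90 = 7 × 12 + 6, so there are 12 full weeks plus 6 extra days.
Each full week contributes 5 weekdays (Mon–Fri): 12 × 5 = 60.
The 6 extra days are Fri, Sat, Sun, Mon, Tue, Wed — 4 of them qualify.
Total: 60 + 4 = 64.
Holidays: June 13, 2087 (Fri); June 15, 2087 (Sun); July 28, 2087 (Mon); August 8, 2087 (Fri); August 13, 2087 (Wed); August 16, 2087 (Sat); August 31, 2087 (Sun).
4 of the 7 holidays fall on weekdays; the rest are weekends and were already excluded.
Business days: 64 − 4 = 60.

60 working days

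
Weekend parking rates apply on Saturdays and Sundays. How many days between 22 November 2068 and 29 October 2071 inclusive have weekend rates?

306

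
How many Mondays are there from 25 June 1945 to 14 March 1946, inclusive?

38

25 June 1945 is a Monday.
The range spans 263 days (inclusive of both endpoints).
263 = 7 × 37 + 4, so there are 37 full weeks plus 4 extra days.
Each full week contributes one Monday: 37 so far.
The 4 extra days are Mon, Tue, Wed, Thu — 1 of them qualifies.
Total: 37 + 1 = 38.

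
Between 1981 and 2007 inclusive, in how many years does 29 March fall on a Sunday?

4

Day of week of March 29 in each year:
1981: Sun ✓, 1982: Mon, 1983: Tue, 1984: Thu, 1985: Fri, 1986: Sat, 1987: Sun ✓, 1988: Tue, 1989: Wed, 1990: Thu, 1991: Fri, 1992: Sun ✓, 1993: Mon, 1994: Tue, 1995: Wed, 1996: Fri, 1997: Sat, 1998: Sun ✓, 1999: Mon, 2000: Wed, 2001: Thu, 2002: Fri, 2003: Sat, 2004: Mon, 2005: Tue, 2006: Wed, 2007: Thu
Sundays: 1981, 1987, 1992, 1998.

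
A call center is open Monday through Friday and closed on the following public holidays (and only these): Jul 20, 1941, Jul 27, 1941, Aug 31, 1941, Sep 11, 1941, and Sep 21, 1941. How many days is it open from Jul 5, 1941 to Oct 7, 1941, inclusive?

Jul 5, 1941 is a Saturday.
That's 95 days from start to end, counting both.
95 = 7 × 13 + 4, so there are 13 full weeks plus 4 extra days.
Each full week contributes 5 weekdays (Mon–Fri): 13 × 5 = 65.
The 4 extra days are Sat, Sun, Mon, Tue — 2 of them qualify.
Total: 65 + 2 = 67.
Holidays: Jul 20, 1941 (Sun); Jul 27, 1941 (Sun); Aug 31, 1941 (Sun); Sep 11, 1941 (Thu); Sep 21, 1941 (Sun).
1 of the 5 holidays fall on weekdays; the rest are weekends and were already excluded.
Business days: 67 − 1 = 66.

66 business days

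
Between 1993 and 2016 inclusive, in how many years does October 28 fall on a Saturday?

Day of week of October 28 in each year:
1993: Thu, 1994: Fri, 1995: Sat ✓, 1996: Mon, 1997: Tue, 1998: Wed, 1999: Thu, 2000: Sat ✓, 2001: Sun, 2002: Mon, 2003: Tue, 2004: Thu, 2005: Fri, 2006: Sat ✓, 2007: Sun, 2008: Tue, 2009: Wed, 2010: Thu, 2011: Fri, 2012: Sun, 2013: Mon, 2014: Tue, 2015: Wed, 2016: Fri
Saturdays: 1995, 2000, 2006.

3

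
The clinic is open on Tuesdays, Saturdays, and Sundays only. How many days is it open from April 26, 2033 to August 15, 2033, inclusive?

April 26, 2033 is a Tuesday.
From April 26, 2033 to August 15, 2033 is 112 days inclusive.
112 = 7 × 16, so the span is exactly 16 full weeks.
Each full week contributes 3 days from the set (Tue, Sat, Sun): 16 × 3 = 48.
Total: 48.

48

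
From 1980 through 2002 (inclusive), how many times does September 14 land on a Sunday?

Day of week of September 14 in each year:
1980: Sun ✓, 1981: Mon, 1982: Tue, 1983: Wed, 1984: Fri, 1985: Sat, 1986: Sun ✓, 1987: Mon, 1988: Wed, 1989: Thu, 1990: Fri, 1991: Sat, 1992: Mon, 1993: Tue, 1994: Wed, 1995: Thu, 1996: Sat, 1997: Sun ✓, 1998: Mon, 1999: Tue, 2000: Thu, 2001: Fri, 2002: Sat
Sundays: 1980, 1986, 1997.

3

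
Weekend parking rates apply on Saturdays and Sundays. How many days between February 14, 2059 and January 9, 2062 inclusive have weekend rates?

February 14, 2059 is a Friday.
From February 14, 2059 to January 9, 2062 is 1061 days inclusive.
1061 = 7 × 151 + 4, so there are 151 full weeks plus 4 extra days.
Each full week contributes 2 weekend days (Sat, Sun): 151 × 2 = 302.
The 4 extra days are Fri, Sat, Sun, Mon — 2 of them qualify.
Total: 302 + 2 = 304.

304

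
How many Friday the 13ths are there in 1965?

1

The 13th falls on a Friday when the month's 13th has weekday Fri.
Jan 13 is Wed; Feb 13 is Sat; Mar 13 is Sat; Apr 13 is Tue; May 13 is Thu; Jun 13 is Sun; Jul 13 is Tue; Aug 13 is Fri ✓; Sep 13 is Mon; Oct 13 is Wed; Nov 13 is Sat; Dec 13 is Mon.
Friday the 13ths: Aug.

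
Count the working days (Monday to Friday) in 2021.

2021-01-01 is a Friday.
The range spans 365 days (inclusive of both endpoints).
365 = 7 × 52 + 1, so there are 52 full weeks plus 1 extra day.
Each full week contributes 5 weekdays (Mon–Fri): 52 × 5 = 260.
The 1 extra day is Friday — 1 of them qualifies.
Total: 260 + 1 = 261.

261 weekdays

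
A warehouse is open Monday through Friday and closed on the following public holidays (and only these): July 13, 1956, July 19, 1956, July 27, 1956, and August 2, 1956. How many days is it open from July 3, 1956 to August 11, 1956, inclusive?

July 3, 1956 is a Tuesday.
The range spans 40 days (inclusive of both endpoints).
40 = 7 × 5 + 5, so there are 5 full weeks plus 5 extra days.
Each full week contributes 5 weekdays (Mon–Fri): 5 × 5 = 25.
The 5 extra days are Tue, Wed, Thu, Fri, Sat — 4 of them qualify.
Total: 25 + 4 = 29.
Holidays: July 13, 1956 (Fri); July 19, 1956 (Thu); July 27, 1956 (Fri); August 2, 1956 (Thu).
All 4 holidays fall on weekdays, so subtract 4.
Business days: 29 − 4 = 25.

25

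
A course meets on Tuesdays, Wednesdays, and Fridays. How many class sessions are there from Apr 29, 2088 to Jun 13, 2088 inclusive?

Apr 29, 2088 is a Thursday.
The range spans 46 days (inclusive of both endpoints).
46 = 7 × 6 + 4, so there are 6 full weeks plus 4 extra days.
Each full week contributes 3 days from the set (Tue, Wed, Fri): 6 × 3 = 18.
The 4 extra days are Thu, Fri, Sat, Sun — 1 of them qualifies.
Total: 18 + 1 = 19.

19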